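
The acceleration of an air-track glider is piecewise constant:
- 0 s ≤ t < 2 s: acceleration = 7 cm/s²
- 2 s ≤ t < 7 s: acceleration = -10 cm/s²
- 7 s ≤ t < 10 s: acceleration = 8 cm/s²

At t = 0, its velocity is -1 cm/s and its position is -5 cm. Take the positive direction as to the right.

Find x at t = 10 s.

On each constant-a segment, Δv = aΔt and Δx = v₀Δt + ½aΔt²; chain segment to segment.
0–2 s: v starts -1 cm/s; Δx = -1·2 + ½·7·2² = 12 cm; v ends 13 cm/s.
2–7 s: v starts 13 cm/s; Δx = 13·5 + ½·-10·5² = -60 cm; v ends -37 cm/s.
7–10 s: v starts -37 cm/s; Δx = -37·3 + ½·8·3² = -75 cm; v ends -13 cm/s.
x(10) = -5 + Σ Δx = -128 cm.

-128 cm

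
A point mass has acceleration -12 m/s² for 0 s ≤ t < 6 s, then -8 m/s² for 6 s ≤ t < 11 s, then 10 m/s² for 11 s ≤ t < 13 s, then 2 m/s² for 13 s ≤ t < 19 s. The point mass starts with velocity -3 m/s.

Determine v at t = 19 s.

Δv equals the area under the a-t graph; then v = v₀ + Δv.
0–6 s: -12 × 6 = -72 m/s
6–11 s: -8 × 5 = -40 m/s
11–13 s: 10 × 2 = 20 m/s
13–19 s: 2 × 6 = 12 m/s
Δv = -80 m/s, so v(19) = -3 + (-80) = -83 m/s.

-83 m/s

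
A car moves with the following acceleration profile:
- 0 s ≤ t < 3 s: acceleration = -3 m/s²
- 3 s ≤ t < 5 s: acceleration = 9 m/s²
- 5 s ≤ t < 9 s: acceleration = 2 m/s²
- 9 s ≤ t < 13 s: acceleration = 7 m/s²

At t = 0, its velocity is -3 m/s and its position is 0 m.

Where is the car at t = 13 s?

On each constant-a segment, Δv = aΔt and Δx = v₀Δt + ½aΔt²; chain segment to segment.
0–3 s: v starts -3 m/s; Δx = -3·3 + ½·-3·3² = -22.5 m; v ends -12 m/s.
3–5 s: v starts -12 m/s; Δx = -12·2 + ½·9·2² = -6 m; v ends 6 m/s.
5–9 s: v starts 6 m/s; Δx = 6·4 + ½·2·4² = 40 m; v ends 14 m/s.
9–13 s: v starts 14 m/s; Δx = 14·4 + ½·7·4² = 112 m; v ends 42 m/s.
x(13) = 0 + Σ Δx = 123.5 m.

123.5 m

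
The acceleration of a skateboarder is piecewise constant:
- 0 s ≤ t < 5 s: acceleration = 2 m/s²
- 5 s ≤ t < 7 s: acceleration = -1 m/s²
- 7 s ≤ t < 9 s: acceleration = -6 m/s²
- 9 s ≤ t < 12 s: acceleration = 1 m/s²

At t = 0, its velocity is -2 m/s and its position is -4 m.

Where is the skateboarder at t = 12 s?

On each constant-a segment, Δv = aΔt and Δx = v₀Δt + ½aΔt²; chain segment to segment.
0–5 s: v starts -2 m/s; Δx = -2·5 + ½·2·5² = 15 m; v ends 8 m/s.
5–7 s: v starts 8 m/s; Δx = 8·2 + ½·-1·2² = 14 m; v ends 6 m/s.
7–9 s: v starts 6 m/s; Δx = 6·2 + ½·-6·2² = 0 m; v ends -6 m/s.
9–12 s: v starts -6 m/s; Δx = -6·3 + ½·1·3² = -13.5 m; v ends -3 m/s.
x(12) = -4 + Σ Δx = 11.5 m.

11.5 m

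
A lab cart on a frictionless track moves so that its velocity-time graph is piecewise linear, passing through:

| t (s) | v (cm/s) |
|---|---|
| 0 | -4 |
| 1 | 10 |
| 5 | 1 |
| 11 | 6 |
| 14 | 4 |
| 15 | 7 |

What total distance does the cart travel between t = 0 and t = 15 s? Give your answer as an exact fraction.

Distance (not displacement) is the total path length: add the absolute areas under v-t.
0–1 s: v = 0 at t = 2/7 s; triangle areas 4/7 + 25/7 = 29/7 cm
1–5 s: |½(10 + 1)(4)| = 22 cm
5–11 s: |½(1 + 6)(6)| = 21 cm
11–14 s: |½(6 + 4)(3)| = 15 cm
14–15 s: |½(4 + 7)(1)| = 5.5 cm
Total distance = 947/14 cm

947/14 cm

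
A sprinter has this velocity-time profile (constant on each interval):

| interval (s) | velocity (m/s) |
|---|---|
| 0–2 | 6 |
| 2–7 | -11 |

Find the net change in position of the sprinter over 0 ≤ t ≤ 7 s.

Displacement is the signed area under the v-t curve.
0–2 s: 6 × 2 = 12 m
2–7 s: -11 × 5 = -55 m
Net displacement = -43 m

-43 m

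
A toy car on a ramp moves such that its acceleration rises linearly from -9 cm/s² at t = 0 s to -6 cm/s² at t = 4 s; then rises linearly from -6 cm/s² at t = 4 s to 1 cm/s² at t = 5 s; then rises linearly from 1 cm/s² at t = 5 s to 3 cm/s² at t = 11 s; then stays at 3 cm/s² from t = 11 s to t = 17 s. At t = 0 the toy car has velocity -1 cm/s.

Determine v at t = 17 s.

Δv equals the area under the a-t graph; then v = v₀ + Δv.
0–4 s: ½(-9 + -6)(4) = -30 cm/s
4–5 s: ½(-6 + 1)(1) = -2.5 cm/s
5–11 s: ½(1 + 3)(6) = 12 cm/s
11–17 s: 3 × 6 = 18 cm/s
Δv = -2.5 cm/s, so v(17) = -1 + (-2.5) = -3.5 cm/s.

-3.5 cm/s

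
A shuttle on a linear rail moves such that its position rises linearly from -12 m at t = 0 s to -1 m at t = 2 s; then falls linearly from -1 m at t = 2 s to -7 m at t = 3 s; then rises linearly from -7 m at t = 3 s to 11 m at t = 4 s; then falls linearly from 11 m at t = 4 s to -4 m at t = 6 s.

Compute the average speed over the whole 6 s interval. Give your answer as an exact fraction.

25/3 m/s

Average speed = (total path length)/(elapsed time); on a piecewise-linear x-t graph the path length is Σ|Δx|.
0–2 s: |Δx| = |-1 − -12| = 11 m
2–3 s: |Δx| = |-7 − -1| = 6 m
3–4 s: |Δx| = |11 − -7| = 18 m
4–6 s: |Δx| = |-4 − 11| = 15 m
Total path = 50 m; average speed = 50/6 = 25/3 m/s.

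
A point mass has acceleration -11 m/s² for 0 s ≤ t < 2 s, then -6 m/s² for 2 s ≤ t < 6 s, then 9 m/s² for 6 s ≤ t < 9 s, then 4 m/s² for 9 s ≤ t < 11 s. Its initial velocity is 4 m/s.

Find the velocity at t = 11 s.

-7 m/s

Δv equals the area under the a-t graph; then v = v₀ + Δv.
0–2 s: -11 × 2 = -22 m/s
2–6 s: -6 × 4 = -24 m/s
6–9 s: 9 × 3 = 27 m/s
9–11 s: 4 × 2 = 8 m/s
Δv = -11 m/s, so v(11) = 4 + (-11) = -7 m/s.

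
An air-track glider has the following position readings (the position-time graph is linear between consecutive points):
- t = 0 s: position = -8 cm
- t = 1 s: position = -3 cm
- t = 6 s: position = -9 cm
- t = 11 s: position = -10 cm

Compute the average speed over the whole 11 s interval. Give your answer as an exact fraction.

Average speed = (total path length)/(elapsed time); on a piecewise-linear x-t graph the path length is Σ|Δx|.
0–1 s: |Δx| = |-3 − -8| = 5 cm
1–6 s: |Δx| = |-9 − -3| = 6 cm
6–11 s: |Δx| = |-10 − -9| = 1 cm
Total path = 12 cm; average speed = 12/11 = 12/11 cm/s.

12/11 cm/s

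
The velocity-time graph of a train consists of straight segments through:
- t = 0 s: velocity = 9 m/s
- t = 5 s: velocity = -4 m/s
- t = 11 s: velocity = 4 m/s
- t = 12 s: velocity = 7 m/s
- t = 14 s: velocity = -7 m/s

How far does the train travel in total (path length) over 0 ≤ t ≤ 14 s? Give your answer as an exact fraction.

Total distance travelled is ∫|v| dt — sum the magnitudes of each area piece.
0–5 s: v = 0 at t = 45/13 s; triangle areas 405/26 + 40/13 = 485/26 m
5–11 s: v = 0 at t = 8 s; triangle areas 6 + 6 = 12 m
11–12 s: |½(4 + 7)(1)| = 5.5 m
12–14 s: v = 0 at t = 13 s; triangle areas 3.5 + 3.5 = 7 m
Total distance = 561/13 m

561/13 m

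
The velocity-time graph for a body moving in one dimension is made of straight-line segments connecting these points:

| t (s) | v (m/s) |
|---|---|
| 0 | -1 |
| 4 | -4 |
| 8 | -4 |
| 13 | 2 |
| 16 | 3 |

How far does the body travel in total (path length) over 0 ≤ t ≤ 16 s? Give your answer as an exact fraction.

Total distance travelled is ∫|v| dt — sum the magnitudes of each area piece.
0–4 s: |½(-1 + -4)(4)| = 10 m
4–8 s: |-4| × 4 = 16 m
8–13 s: v = 0 at t = 34/3 s; triangle areas 20/3 + 5/3 = 25/3 m
13–16 s: |½(2 + 3)(3)| = 7.5 m
Total distance = 251/6 m

251/6 m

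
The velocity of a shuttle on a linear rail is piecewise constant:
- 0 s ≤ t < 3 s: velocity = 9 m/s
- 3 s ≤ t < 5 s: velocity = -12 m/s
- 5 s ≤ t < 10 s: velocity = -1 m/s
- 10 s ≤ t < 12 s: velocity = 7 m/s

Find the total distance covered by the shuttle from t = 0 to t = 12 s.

70 m

Total distance travelled is ∫|v| dt — sum the magnitudes of each area piece.
0–3 s: |9| × 3 = 27 m
3–5 s: |-12| × 2 = 24 m
5–10 s: |-1| × 5 = 5 m
10–12 s: |7| × 2 = 14 m
Total distance = 70 m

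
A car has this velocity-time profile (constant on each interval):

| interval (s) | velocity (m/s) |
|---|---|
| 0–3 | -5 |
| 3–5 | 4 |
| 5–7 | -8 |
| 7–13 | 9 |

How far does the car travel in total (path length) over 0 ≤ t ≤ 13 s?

Distance (not displacement) is the total path length: add the absolute areas under v-t.
0–3 s: |-5| × 3 = 15 m
3–5 s: |4| × 2 = 8 m
5–7 s: |-8| × 2 = 16 m
7–13 s: |9| × 6 = 54 m
Total distance = 93 m

93 m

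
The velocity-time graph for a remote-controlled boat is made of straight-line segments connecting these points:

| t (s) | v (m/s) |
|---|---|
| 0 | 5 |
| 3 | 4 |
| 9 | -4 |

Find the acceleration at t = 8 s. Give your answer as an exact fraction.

-4/3 m/s²

Acceleration is the slope of the v-t graph on 3–9 s: (-4 − 4)/(9 − 3) = -4/3 m/s².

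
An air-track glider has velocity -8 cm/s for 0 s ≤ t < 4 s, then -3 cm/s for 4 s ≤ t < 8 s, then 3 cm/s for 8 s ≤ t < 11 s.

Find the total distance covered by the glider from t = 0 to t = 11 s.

Total distance travelled is ∫|v| dt — sum the magnitudes of each area piece.
0–4 s: |-8| × 4 = 32 cm
4–8 s: |-3| × 4 = 12 cm
8–11 s: |3| × 3 = 9 cm
Total distance = 53 cm

53 cm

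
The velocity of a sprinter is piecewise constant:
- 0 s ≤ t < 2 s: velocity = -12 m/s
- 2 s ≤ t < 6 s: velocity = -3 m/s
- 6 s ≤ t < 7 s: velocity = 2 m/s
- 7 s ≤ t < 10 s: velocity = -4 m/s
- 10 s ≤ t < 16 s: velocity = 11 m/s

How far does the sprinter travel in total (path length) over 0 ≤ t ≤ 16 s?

Distance (not displacement) is the total path length: add the absolute areas under v-t.
0–2 s: |-12| × 2 = 24 m
2–6 s: |-3| × 4 = 12 m
6–7 s: |2| × 1 = 2 m
7–10 s: |-4| × 3 = 12 m
10–16 s: |11| × 6 = 66 m
Total distance = 116 m

116 m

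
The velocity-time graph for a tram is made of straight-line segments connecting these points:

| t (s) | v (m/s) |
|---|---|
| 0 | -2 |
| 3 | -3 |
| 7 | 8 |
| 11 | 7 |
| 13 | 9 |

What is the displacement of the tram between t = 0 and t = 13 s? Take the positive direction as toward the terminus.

48.5 m

Net displacement equals the area under the velocity-time graph (areas below the axis count negative).
0–3 s: ½(-2 + -3)(3) = -7.5 m
3–7 s: ½(-3 + 8)(4) = 10 m
7–11 s: ½(8 + 7)(4) = 30 m
11–13 s: ½(7 + 9)(2) = 16 m
Net displacement = 48.5 m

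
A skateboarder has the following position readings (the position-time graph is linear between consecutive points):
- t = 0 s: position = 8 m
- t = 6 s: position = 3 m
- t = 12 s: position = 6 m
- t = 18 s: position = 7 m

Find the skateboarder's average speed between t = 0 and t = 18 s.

0.5 m/s

Average speed = (total path length)/(elapsed time); on a piecewise-linear x-t graph the path length is Σ|Δx|.
0–6 s: |Δx| = |3 − 8| = 5 m
6–12 s: |Δx| = |6 − 3| = 3 m
12–18 s: |Δx| = |7 − 6| = 1 m
Total path = 9 m; average speed = 9/18 = 0.5 m/s.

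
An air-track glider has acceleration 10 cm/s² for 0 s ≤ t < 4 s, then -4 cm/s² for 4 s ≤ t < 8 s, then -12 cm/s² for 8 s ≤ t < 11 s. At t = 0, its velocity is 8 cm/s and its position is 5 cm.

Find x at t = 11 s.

On each constant-a segment, Δv = aΔt and Δx = v₀Δt + ½aΔt²; chain segment to segment.
0–4 s: v starts 8 cm/s; Δx = 8·4 + ½·10·4² = 112 cm; v ends 48 cm/s.
4–8 s: v starts 48 cm/s; Δx = 48·4 + ½·-4·4² = 160 cm; v ends 32 cm/s.
8–11 s: v starts 32 cm/s; Δx = 32·3 + ½·-12·3² = 42 cm; v ends -4 cm/s.
x(11) = 5 + Σ Δx = 319 cm.

319 cm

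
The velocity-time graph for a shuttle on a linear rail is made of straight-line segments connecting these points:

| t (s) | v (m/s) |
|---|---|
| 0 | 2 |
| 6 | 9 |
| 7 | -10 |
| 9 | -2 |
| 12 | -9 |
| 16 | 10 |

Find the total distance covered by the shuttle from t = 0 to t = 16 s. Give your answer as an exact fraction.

Distance (not displacement) is the total path length: add the absolute areas under v-t.
0–6 s: |½(2 + 9)(6)| = 33 m
6–7 s: v = 0 at t = 123/19 s; triangle areas 81/38 + 50/19 = 181/38 m
7–9 s: |½(-10 + -2)(2)| = 12 m
9–12 s: |½(-2 + -9)(3)| = 16.5 m
12–16 s: v = 0 at t = 264/19 s; triangle areas 162/19 + 200/19 = 362/19 m
Total distance = 1621/19 m

1621/19 m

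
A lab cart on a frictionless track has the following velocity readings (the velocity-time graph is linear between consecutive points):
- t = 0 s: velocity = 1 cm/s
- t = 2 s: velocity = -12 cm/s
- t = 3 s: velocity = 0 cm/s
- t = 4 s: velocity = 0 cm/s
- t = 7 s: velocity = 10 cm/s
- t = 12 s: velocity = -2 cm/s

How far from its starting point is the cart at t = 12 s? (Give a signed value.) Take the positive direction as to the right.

Displacement is the signed area under the v-t curve.
0–2 s: ½(1 + -12)(2) = -11 cm
2–3 s: ½(-12 + 0)(1) = -6 cm
3–4 s: 0 × 1 = 0 cm
4–7 s: ½(0 + 10)(3) = 15 cm
7–12 s: ½(10 + -2)(5) = 20 cm
Net displacement = 18 cm

18 cm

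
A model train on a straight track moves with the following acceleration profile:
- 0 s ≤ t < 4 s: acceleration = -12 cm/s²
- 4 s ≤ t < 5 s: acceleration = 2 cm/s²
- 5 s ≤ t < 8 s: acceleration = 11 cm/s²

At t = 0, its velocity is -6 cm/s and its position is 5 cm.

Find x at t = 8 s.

-274.5 cm

On each constant-a segment, Δv = aΔt and Δx = v₀Δt + ½aΔt²; chain segment to segment.
0–4 s: v starts -6 cm/s; Δx = -6·4 + ½·-12·4² = -120 cm; v ends -54 cm/s.
4–5 s: v starts -54 cm/s; Δx = -54·1 + ½·2·1² = -53 cm; v ends -52 cm/s.
5–8 s: v starts -52 cm/s; Δx = -52·3 + ½·11·3² = -106.5 cm; v ends -19 cm/s.
x(8) = 5 + Σ Δx = -274.5 cm.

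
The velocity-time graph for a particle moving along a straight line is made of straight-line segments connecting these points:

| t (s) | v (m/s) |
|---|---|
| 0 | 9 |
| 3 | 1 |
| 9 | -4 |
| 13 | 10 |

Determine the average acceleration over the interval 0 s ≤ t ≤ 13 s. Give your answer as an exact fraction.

1/13 m/s²

Average acceleration = Δv/Δt = (10 − 9)/(13 − 0) = 1/13 m/s².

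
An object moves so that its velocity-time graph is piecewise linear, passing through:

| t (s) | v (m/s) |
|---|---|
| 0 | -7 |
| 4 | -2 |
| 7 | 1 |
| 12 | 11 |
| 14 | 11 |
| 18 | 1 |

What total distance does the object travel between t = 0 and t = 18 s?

96.5 m

Total distance travelled is ∫|v| dt — sum the magnitudes of each area piece.
0–4 s: |½(-7 + -2)(4)| = 18 m
4–7 s: v = 0 at t = 6 s; triangle areas 2 + 0.5 = 2.5 m
7–12 s: |½(1 + 11)(5)| = 30 m
12–14 s: |11| × 2 = 22 m
14–18 s: |½(11 + 1)(4)| = 24 m
Total distance = 96.5 m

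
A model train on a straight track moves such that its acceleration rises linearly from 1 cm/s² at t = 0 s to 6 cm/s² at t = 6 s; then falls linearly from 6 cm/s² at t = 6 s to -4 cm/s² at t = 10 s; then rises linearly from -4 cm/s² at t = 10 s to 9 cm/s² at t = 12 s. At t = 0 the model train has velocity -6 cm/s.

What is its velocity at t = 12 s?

24 cm/s

Δv equals the area under the a-t graph; then v = v₀ + Δv.
0–6 s: ½(1 + 6)(6) = 21 cm/s
6–10 s: ½(6 + -4)(4) = 4 cm/s
10–12 s: ½(-4 + 9)(2) = 5 cm/s
Δv = 30 cm/s, so v(12) = -6 + (30) = 24 cm/s.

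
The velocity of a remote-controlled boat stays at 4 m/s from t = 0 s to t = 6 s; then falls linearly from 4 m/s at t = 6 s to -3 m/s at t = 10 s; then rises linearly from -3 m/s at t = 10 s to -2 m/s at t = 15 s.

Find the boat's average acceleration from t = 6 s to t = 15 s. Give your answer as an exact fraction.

Average acceleration = Δv/Δt = (-2 − 4)/(15 − 6) = -2/3 m/s².

-2/3 m/s²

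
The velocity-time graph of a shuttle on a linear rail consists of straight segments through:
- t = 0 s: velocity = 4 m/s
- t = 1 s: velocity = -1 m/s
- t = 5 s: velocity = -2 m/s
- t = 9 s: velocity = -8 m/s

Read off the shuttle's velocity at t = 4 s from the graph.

-1.75 m/s

On 1–5 s the graph is linear from -1 to -2 m/s: v(4) = -1 + (-2 − -1)·(4 − 1)/(5 − 1) = -1.75 m/s.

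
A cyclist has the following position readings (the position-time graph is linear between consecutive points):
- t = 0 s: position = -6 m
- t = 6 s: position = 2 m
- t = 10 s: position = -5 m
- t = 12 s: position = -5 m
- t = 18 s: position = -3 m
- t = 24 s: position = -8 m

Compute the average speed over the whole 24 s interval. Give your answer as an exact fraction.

11/12 m/s

Average speed = (total path length)/(elapsed time); on a piecewise-linear x-t graph the path length is Σ|Δx|.
0–6 s: |Δx| = |2 − -6| = 8 m
6–10 s: |Δx| = |-5 − 2| = 7 m
10–12 s: |Δx| = |-5 − -5| = 0 m
12–18 s: |Δx| = |-3 − -5| = 2 m
18–24 s: |Δx| = |-8 − -3| = 5 m
Total path = 22 m; average speed = 22/24 = 11/12 m/s.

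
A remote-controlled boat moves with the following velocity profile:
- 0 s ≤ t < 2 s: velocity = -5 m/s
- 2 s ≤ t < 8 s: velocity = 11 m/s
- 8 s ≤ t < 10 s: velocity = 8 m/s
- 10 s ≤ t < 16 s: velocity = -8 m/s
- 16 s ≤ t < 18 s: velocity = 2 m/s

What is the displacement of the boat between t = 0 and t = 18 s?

Net displacement equals the area under the velocity-time graph (areas below the axis count negative).
0–2 s: -5 × 2 = -10 m
2–8 s: 11 × 6 = 66 m
8–10 s: 8 × 2 = 16 m
10–16 s: -8 × 6 = -48 m
16–18 s: 2 × 2 = 4 m
Net displacement = 28 m

28 m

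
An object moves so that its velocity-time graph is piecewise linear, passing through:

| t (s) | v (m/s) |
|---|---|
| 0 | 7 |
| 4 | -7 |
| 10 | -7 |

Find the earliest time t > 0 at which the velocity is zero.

t = 2 s

v changes sign on 0–4 s (from 7 to -7); the graph is linear there, so v = 0 at t = 0 + (-7)·(4 − 0)/(-7 − 7) = 2 s.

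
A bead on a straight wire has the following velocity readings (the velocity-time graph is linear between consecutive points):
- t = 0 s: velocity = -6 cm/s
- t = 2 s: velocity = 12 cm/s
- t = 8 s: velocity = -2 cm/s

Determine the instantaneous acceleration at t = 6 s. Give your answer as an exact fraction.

-7/3 cm/s²

Acceleration is the slope of the v-t graph on 2–8 s: (-2 − 12)/(8 − 2) = -7/3 cm/s².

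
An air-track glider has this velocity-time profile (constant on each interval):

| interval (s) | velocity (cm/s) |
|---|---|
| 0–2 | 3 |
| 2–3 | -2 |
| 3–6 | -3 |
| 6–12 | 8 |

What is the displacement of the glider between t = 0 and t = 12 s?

43 cm

Net displacement equals the area under the velocity-time graph (areas below the axis count negative).
0–2 s: 3 × 2 = 6 cm
2–3 s: -2 × 1 = -2 cm
3–6 s: -3 × 3 = -9 cm
6–12 s: 8 × 6 = 48 cm
Net displacement = 43 cm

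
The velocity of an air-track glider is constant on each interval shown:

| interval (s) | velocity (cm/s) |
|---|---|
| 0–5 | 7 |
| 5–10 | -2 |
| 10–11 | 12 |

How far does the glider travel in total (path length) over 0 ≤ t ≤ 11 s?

57 cm

Total distance travelled is ∫|v| dt — sum the magnitudes of each area piece.
0–5 s: |7| × 5 = 35 cm
5–10 s: |-2| × 5 = 10 cm
10–11 s: |12| × 1 = 12 cm
Total distance = 57 cm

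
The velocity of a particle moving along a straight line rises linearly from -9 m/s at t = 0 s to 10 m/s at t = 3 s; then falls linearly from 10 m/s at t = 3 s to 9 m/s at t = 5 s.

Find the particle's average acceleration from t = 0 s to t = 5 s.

3.6 m/s²

Average acceleration = Δv/Δt = (9 − -9)/(5 − 0) = 3.6 m/s².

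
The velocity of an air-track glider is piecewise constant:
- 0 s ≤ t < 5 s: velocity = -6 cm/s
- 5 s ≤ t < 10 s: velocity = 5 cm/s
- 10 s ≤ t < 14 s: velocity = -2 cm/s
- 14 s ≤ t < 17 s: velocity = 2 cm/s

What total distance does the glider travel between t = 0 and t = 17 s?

Distance (not displacement) is the total path length: add the absolute areas under v-t.
0–5 s: |-6| × 5 = 30 cm
5–10 s: |5| × 5 = 25 cm
10–14 s: |-2| × 4 = 8 cm
14–17 s: |2| × 3 = 6 cm
Total distance = 69 cm

69 cm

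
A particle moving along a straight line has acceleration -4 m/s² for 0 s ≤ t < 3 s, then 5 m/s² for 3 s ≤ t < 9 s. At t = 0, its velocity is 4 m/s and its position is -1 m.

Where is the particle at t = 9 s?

35 m

On each constant-a segment, Δv = aΔt and Δx = v₀Δt + ½aΔt²; chain segment to segment.
0–3 s: v starts 4 m/s; Δx = 4·3 + ½·-4·3² = -6 m; v ends -8 m/s.
3–9 s: v starts -8 m/s; Δx = -8·6 + ½·5·6² = 42 m; v ends 22 m/s.
x(9) = -1 + Σ Δx = 35 m.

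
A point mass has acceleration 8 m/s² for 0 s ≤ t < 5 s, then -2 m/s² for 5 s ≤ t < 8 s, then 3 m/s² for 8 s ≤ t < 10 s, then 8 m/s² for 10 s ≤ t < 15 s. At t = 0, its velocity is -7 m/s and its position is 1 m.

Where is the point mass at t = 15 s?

On each constant-a segment, Δv = aΔt and Δx = v₀Δt + ½aΔt²; chain segment to segment.
0–5 s: v starts -7 m/s; Δx = -7·5 + ½·8·5² = 65 m; v ends 33 m/s.
5–8 s: v starts 33 m/s; Δx = 33·3 + ½·-2·3² = 90 m; v ends 27 m/s.
8–10 s: v starts 27 m/s; Δx = 27·2 + ½·3·2² = 60 m; v ends 33 m/s.
10–15 s: v starts 33 m/s; Δx = 33·5 + ½·8·5² = 265 m; v ends 73 m/s.
x(15) = 1 + Σ Δx = 481 m.

481 m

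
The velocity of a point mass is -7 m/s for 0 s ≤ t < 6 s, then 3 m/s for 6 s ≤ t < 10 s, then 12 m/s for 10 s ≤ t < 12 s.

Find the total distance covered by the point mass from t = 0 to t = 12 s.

Distance (not displacement) is the total path length: add the absolute areas under v-t.
0–6 s: |-7| × 6 = 42 m
6–10 s: |3| × 4 = 12 m
10–12 s: |12| × 2 = 24 m
Total distance = 78 m

78 m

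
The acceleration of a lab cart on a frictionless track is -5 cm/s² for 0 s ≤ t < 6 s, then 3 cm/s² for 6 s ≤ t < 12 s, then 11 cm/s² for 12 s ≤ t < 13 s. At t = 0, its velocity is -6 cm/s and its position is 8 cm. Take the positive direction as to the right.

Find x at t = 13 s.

-292.5 cm

On each constant-a segment, Δv = aΔt and Δx = v₀Δt + ½aΔt²; chain segment to segment.
0–6 s: v starts -6 cm/s; Δx = -6·6 + ½·-5·6² = -126 cm; v ends -36 cm/s.
6–12 s: v starts -36 cm/s; Δx = -36·6 + ½·3·6² = -162 cm; v ends -18 cm/s.
12–13 s: v starts -18 cm/s; Δx = -18·1 + ½·11·1² = -12.5 cm; v ends -7 cm/s.
x(13) = 8 + Σ Δx = -292.5 cm.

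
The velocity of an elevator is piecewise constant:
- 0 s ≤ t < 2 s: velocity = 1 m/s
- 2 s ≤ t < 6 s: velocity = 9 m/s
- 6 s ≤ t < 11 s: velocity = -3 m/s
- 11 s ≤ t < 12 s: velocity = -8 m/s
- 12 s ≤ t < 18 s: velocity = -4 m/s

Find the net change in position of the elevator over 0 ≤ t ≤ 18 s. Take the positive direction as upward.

Net displacement equals the area under the velocity-time graph (areas below the axis count negative).
0–2 s: 1 × 2 = 2 m
2–6 s: 9 × 4 = 36 m
6–11 s: -3 × 5 = -15 m
11–12 s: -8 × 1 = -8 m
12–18 s: -4 × 6 = -24 m
Net displacement = -9 m

-9 m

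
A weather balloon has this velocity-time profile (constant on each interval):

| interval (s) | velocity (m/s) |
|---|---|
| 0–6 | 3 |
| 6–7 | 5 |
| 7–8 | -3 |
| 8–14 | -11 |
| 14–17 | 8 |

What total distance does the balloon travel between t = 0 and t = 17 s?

116 m

Distance (not displacement) is the total path length: add the absolute areas under v-t.
0–6 s: |3| × 6 = 18 m
6–7 s: |5| × 1 = 5 m
7–8 s: |-3| × 1 = 3 m
8–14 s: |-11| × 6 = 66 m
14–17 s: |8| × 3 = 24 m
Total distance = 116 m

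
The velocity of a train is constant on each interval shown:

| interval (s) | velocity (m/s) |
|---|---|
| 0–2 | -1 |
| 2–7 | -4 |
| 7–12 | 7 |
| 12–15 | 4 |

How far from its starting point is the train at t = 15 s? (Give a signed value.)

25 m

Displacement is the signed area under the v-t curve.
0–2 s: -1 × 2 = -2 m
2–7 s: -4 × 5 = -20 m
7–12 s: 7 × 5 = 35 m
12–15 s: 4 × 3 = 12 m
Net displacement = 25 m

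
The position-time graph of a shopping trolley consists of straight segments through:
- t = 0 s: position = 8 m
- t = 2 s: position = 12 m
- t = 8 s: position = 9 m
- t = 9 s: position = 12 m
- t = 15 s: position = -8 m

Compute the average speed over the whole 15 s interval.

2 m/s

Average speed = (total path length)/(elapsed time); on a piecewise-linear x-t graph the path length is Σ|Δx|.
0–2 s: |Δx| = |12 − 8| = 4 m
2–8 s: |Δx| = |9 − 12| = 3 m
8–9 s: |Δx| = |12 − 9| = 3 m
9–15 s: |Δx| = |-8 − 12| = 20 m
Total path = 30 m; average speed = 30/15 = 2 m/s.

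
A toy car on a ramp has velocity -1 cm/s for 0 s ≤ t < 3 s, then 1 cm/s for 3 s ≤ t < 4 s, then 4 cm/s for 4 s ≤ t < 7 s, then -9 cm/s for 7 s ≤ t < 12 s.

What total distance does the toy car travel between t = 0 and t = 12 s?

61 cm

Distance (not displacement) is the total path length: add the absolute areas under v-t.
0–3 s: |-1| × 3 = 3 cm
3–4 s: |1| × 1 = 1 cm
4–7 s: |4| × 3 = 12 cm
7–12 s: |-9| × 5 = 45 cm
Total distance = 61 cm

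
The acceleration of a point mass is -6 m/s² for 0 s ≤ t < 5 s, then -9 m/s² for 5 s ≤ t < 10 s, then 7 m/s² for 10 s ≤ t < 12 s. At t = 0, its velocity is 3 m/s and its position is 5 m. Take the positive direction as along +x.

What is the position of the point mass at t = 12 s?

On each constant-a segment, Δv = aΔt and Δx = v₀Δt + ½aΔt²; chain segment to segment.
0–5 s: v starts 3 m/s; Δx = 3·5 + ½·-6·5² = -60 m; v ends -27 m/s.
5–10 s: v starts -27 m/s; Δx = -27·5 + ½·-9·5² = -247.5 m; v ends -72 m/s.
10–12 s: v starts -72 m/s; Δx = -72·2 + ½·7·2² = -130 m; v ends -58 m/s.
x(12) = 5 + Σ Δx = -432.5 m.

-432.5 m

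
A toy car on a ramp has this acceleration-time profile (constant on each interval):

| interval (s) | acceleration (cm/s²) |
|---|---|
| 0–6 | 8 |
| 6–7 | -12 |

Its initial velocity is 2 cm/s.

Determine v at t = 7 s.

38 cm/s

Δv equals the area under the a-t graph; then v = v₀ + Δv.
0–6 s: 8 × 6 = 48 cm/s
6–7 s: -12 × 1 = -12 cm/s
Δv = 36 cm/s, so v(7) = 2 + (36) = 38 cm/s.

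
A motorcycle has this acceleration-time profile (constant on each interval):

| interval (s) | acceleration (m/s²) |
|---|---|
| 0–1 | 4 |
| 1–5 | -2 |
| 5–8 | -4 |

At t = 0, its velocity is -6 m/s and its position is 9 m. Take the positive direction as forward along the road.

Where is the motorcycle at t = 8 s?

On each constant-a segment, Δv = aΔt and Δx = v₀Δt + ½aΔt²; chain segment to segment.
0–1 s: v starts -6 m/s; Δx = -6·1 + ½·4·1² = -4 m; v ends -2 m/s.
1–5 s: v starts -2 m/s; Δx = -2·4 + ½·-2·4² = -24 m; v ends -10 m/s.
5–8 s: v starts -10 m/s; Δx = -10·3 + ½·-4·3² = -48 m; v ends -22 m/s.
x(8) = 9 + Σ Δx = -67 m.

-67 m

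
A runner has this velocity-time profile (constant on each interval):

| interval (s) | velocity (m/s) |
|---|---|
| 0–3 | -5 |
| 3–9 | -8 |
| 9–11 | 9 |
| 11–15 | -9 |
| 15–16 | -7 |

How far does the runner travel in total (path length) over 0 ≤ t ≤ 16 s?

124 m

Total distance travelled is ∫|v| dt — sum the magnitudes of each area piece.
0–3 s: |-5| × 3 = 15 m
3–9 s: |-8| × 6 = 48 m
9–11 s: |9| × 2 = 18 m
11–15 s: |-9| × 4 = 36 m
15–16 s: |-7| × 1 = 7 m
Total distance = 124 m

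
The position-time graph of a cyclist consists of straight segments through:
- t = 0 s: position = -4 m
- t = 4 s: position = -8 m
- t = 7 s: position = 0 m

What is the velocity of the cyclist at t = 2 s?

-1 m/s

Velocity is the slope of the x-t graph on 0–4 s: (-8 − -4)/(4 − 0) = -1 m/s.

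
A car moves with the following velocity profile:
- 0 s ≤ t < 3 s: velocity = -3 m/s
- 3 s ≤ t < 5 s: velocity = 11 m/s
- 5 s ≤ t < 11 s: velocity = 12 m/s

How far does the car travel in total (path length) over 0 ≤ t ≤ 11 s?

103 m

Distance (not displacement) is the total path length: add the absolute areas under v-t.
0–3 s: |-3| × 3 = 9 m
3–5 s: |11| × 2 = 22 m
5–11 s: |12| × 6 = 72 m
Total distance = 103 m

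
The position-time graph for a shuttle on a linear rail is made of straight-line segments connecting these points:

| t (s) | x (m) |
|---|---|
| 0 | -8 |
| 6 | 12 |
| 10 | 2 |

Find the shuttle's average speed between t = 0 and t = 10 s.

Average speed = (total path length)/(elapsed time); on a piecewise-linear x-t graph the path length is Σ|Δx|.
0–6 s: |Δx| = |12 − -8| = 20 m
6–10 s: |Δx| = |2 − 12| = 10 m
Total path = 30 m; average speed = 30/10 = 3 m/s.

3 m/s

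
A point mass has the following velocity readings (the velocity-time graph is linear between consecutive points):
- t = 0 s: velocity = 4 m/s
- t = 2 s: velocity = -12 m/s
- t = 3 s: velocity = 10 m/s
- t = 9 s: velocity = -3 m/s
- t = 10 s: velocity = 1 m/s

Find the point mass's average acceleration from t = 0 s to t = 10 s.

-0.3 m/s²

Average acceleration = Δv/Δt = (1 − 4)/(10 − 0) = -0.3 m/s².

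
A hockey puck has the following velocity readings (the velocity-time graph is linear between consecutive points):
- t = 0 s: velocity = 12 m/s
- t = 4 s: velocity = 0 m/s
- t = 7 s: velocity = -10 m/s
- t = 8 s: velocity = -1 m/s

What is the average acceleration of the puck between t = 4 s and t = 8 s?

Average acceleration = Δv/Δt = (-1 − 0)/(8 − 4) = -0.25 m/s².

-0.25 m/s²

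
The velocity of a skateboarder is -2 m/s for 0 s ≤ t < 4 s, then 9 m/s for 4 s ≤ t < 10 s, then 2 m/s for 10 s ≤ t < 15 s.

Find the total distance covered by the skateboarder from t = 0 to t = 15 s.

72 m

Distance (not displacement) is the total path length: add the absolute areas under v-t.
0–4 s: |-2| × 4 = 8 m
4–10 s: |9| × 6 = 54 m
10–15 s: |2| × 5 = 10 m
Total distance = 72 m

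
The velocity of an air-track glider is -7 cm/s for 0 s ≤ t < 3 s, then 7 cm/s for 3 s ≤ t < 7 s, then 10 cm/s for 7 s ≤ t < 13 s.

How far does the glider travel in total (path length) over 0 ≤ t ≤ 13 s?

Total distance travelled is ∫|v| dt — sum the magnitudes of each area piece.
0–3 s: |-7| × 3 = 21 cm
3–7 s: |7| × 4 = 28 cm
7–13 s: |10| × 6 = 60 cm
Total distance = 109 cm

109 cm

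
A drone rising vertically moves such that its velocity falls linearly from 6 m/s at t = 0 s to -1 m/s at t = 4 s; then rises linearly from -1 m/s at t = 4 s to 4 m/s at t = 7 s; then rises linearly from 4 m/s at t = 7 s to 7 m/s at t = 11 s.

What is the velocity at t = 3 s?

0.75 m/s

On 0–4 s the graph is linear from 6 to -1 m/s: v(3) = 6 + (-1 − 6)·(3 − 0)/(4 − 0) = 0.75 m/s.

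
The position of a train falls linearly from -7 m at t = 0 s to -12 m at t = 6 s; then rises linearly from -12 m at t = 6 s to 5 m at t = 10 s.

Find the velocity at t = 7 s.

Velocity is the slope of the x-t graph on 6–10 s: (5 − -12)/(10 − 6) = 4.25 m/s.

4.25 m/s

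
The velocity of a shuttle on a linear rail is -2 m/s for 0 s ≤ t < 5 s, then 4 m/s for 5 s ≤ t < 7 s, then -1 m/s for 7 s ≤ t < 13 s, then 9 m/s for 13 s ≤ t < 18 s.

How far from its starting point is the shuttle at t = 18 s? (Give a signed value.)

Net displacement equals the area under the velocity-time graph (areas below the axis count negative).
0–5 s: -2 × 5 = -10 m
5–7 s: 4 × 2 = 8 m
7–13 s: -1 × 6 = -6 m
13–18 s: 9 × 5 = 45 m
Net displacement = 37 m

37 m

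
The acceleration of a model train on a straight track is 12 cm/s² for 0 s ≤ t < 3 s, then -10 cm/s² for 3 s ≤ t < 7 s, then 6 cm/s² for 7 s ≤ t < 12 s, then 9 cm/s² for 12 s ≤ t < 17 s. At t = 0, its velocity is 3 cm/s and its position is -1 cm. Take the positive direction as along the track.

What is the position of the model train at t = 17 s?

On each constant-a segment, Δv = aΔt and Δx = v₀Δt + ½aΔt²; chain segment to segment.
0–3 s: v starts 3 cm/s; Δx = 3·3 + ½·12·3² = 63 cm; v ends 39 cm/s.
3–7 s: v starts 39 cm/s; Δx = 39·4 + ½·-10·4² = 76 cm; v ends -1 cm/s.
7–12 s: v starts -1 cm/s; Δx = -1·5 + ½·6·5² = 70 cm; v ends 29 cm/s.
12–17 s: v starts 29 cm/s; Δx = 29·5 + ½·9·5² = 257.5 cm; v ends 74 cm/s.
x(17) = -1 + Σ Δx = 465.5 cm.

465.5 cm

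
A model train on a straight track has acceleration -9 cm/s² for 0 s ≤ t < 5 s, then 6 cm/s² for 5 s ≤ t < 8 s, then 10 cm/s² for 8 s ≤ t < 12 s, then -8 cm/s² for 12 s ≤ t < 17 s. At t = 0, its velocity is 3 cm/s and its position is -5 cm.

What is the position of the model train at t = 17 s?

On each constant-a segment, Δv = aΔt and Δx = v₀Δt + ½aΔt²; chain segment to segment.
0–5 s: v starts 3 cm/s; Δx = 3·5 + ½·-9·5² = -97.5 cm; v ends -42 cm/s.
5–8 s: v starts -42 cm/s; Δx = -42·3 + ½·6·3² = -99 cm; v ends -24 cm/s.
8–12 s: v starts -24 cm/s; Δx = -24·4 + ½·10·4² = -16 cm; v ends 16 cm/s.
12–17 s: v starts 16 cm/s; Δx = 16·5 + ½·-8·5² = -20 cm; v ends -24 cm/s.
x(17) = -5 + Σ Δx = -237.5 cm.

-237.5 cm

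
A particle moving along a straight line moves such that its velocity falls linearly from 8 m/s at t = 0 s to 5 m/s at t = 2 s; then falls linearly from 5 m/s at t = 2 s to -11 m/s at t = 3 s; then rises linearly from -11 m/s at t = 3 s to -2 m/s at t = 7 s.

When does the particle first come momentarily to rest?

v changes sign on 2–3 s (from 5 to -11); the graph is linear there, so v = 0 at t = 2 + (-5)·(3 − 2)/(-11 − 5) = 2.3125 s.

t = 2.3125 s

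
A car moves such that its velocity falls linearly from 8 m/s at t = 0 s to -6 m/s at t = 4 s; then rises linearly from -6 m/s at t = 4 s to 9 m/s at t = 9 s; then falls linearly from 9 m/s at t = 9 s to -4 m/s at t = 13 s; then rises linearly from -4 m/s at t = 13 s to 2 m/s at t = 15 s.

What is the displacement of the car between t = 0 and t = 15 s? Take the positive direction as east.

Displacement is the signed area under the v-t curve.
0–4 s: ½(8 + -6)(4) = 4 m
4–9 s: ½(-6 + 9)(5) = 7.5 m
9–13 s: ½(9 + -4)(4) = 10 m
13–15 s: ½(-4 + 2)(2) = -2 m
Net displacement = 19.5 m

19.5 m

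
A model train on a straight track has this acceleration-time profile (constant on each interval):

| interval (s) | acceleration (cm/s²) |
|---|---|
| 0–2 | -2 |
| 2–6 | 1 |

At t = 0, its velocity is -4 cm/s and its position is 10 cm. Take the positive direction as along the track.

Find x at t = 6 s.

-26 cm

On each constant-a segment, Δv = aΔt and Δx = v₀Δt + ½aΔt²; chain segment to segment.
0–2 s: v starts -4 cm/s; Δx = -4·2 + ½·-2·2² = -12 cm; v ends -8 cm/s.
2–6 s: v starts -8 cm/s; Δx = -8·4 + ½·1·4² = -24 cm; v ends -4 cm/s.
x(6) = 10 + Σ Δx = -26 cm.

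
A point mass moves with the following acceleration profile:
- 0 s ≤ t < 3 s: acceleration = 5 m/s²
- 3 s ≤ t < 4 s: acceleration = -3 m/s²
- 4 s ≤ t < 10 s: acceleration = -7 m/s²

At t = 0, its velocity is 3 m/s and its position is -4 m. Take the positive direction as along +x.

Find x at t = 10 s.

8 m

On each constant-a segment, Δv = aΔt and Δx = v₀Δt + ½aΔt²; chain segment to segment.
0–3 s: v starts 3 m/s; Δx = 3·3 + ½·5·3² = 31.5 m; v ends 18 m/s.
3–4 s: v starts 18 m/s; Δx = 18·1 + ½·-3·1² = 16.5 m; v ends 15 m/s.
4–10 s: v starts 15 m/s; Δx = 15·6 + ½·-7·6² = -36 m; v ends -27 m/s.
x(10) = -4 + Σ Δx = 8 m.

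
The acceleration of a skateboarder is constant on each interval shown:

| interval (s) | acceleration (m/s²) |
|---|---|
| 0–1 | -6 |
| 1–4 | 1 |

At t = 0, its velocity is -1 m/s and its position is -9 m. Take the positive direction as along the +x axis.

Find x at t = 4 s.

-29.5 m

On each constant-a segment, Δv = aΔt and Δx = v₀Δt + ½aΔt²; chain segment to segment.
0–1 s: v starts -1 m/s; Δx = -1·1 + ½·-6·1² = -4 m; v ends -7 m/s.
1–4 s: v starts -7 m/s; Δx = -7·3 + ½·1·3² = -16.5 m; v ends -4 m/s.
x(4) = -9 + Σ Δx = -29.5 m.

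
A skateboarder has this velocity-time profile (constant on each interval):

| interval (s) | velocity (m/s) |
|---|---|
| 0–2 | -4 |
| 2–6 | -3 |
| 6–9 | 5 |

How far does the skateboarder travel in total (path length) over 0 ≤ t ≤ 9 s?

35 m

Total distance travelled is ∫|v| dt — sum the magnitudes of each area piece.
0–2 s: |-4| × 2 = 8 m
2–6 s: |-3| × 4 = 12 m
6–9 s: |5| × 3 = 15 m
Total distance = 35 m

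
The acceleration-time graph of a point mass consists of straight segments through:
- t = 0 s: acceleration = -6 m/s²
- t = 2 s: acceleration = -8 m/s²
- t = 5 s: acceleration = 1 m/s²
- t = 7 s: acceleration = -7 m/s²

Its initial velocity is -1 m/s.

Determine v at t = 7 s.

Δv equals the area under the a-t graph; then v = v₀ + Δv.
0–2 s: ½(-6 + -8)(2) = -14 m/s
2–5 s: ½(-8 + 1)(3) = -10.5 m/s
5–7 s: ½(1 + -7)(2) = -6 m/s
Δv = -30.5 m/s, so v(7) = -1 + (-30.5) = -31.5 m/s.

-31.5 m/s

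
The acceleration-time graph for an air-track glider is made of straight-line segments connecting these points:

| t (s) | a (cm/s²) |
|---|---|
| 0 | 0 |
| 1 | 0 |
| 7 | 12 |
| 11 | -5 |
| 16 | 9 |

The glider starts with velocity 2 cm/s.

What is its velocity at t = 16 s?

62 cm/s

Δv equals the area under the a-t graph; then v = v₀ + Δv.
0–1 s: 0 × 1 = 0 cm/s
1–7 s: ½(0 + 12)(6) = 36 cm/s
7–11 s: ½(12 + -5)(4) = 14 cm/s
11–16 s: ½(-5 + 9)(5) = 10 cm/s
Δv = 60 cm/s, so v(16) = 2 + (60) = 62 cm/s.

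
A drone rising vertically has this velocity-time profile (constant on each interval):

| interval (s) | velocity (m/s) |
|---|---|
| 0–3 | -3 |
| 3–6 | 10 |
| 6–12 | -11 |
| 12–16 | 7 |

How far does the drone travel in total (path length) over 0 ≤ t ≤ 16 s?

Total distance travelled is ∫|v| dt — sum the magnitudes of each area piece.
0–3 s: |-3| × 3 = 9 m
3–6 s: |10| × 3 = 30 m
6–12 s: |-11| × 6 = 66 m
12–16 s: |7| × 4 = 28 m
Total distance = 133 m

133 m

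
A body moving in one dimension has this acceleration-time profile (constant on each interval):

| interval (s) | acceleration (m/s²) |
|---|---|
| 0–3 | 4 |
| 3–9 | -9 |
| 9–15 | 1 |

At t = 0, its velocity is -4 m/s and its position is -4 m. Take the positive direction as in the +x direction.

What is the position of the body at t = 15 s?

On each constant-a segment, Δv = aΔt and Δx = v₀Δt + ½aΔt²; chain segment to segment.
0–3 s: v starts -4 m/s; Δx = -4·3 + ½·4·3² = 6 m; v ends 8 m/s.
3–9 s: v starts 8 m/s; Δx = 8·6 + ½·-9·6² = -114 m; v ends -46 m/s.
9–15 s: v starts -46 m/s; Δx = -46·6 + ½·1·6² = -258 m; v ends -40 m/s.
x(15) = -4 + Σ Δx = -370 m.

-370 m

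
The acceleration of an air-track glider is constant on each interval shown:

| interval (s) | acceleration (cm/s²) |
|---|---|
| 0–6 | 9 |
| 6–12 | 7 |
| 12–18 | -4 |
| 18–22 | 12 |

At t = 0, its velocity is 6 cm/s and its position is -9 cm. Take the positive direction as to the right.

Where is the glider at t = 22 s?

1623 cm

On each constant-a segment, Δv = aΔt and Δx = v₀Δt + ½aΔt²; chain segment to segment.
0–6 s: v starts 6 cm/s; Δx = 6·6 + ½·9·6² = 198 cm; v ends 60 cm/s.
6–12 s: v starts 60 cm/s; Δx = 60·6 + ½·7·6² = 486 cm; v ends 102 cm/s.
12–18 s: v starts 102 cm/s; Δx = 102·6 + ½·-4·6² = 540 cm; v ends 78 cm/s.
18–22 s: v starts 78 cm/s; Δx = 78·4 + ½·12·4² = 408 cm; v ends 126 cm/s.
x(22) = -9 + Σ Δx = 1623 cm.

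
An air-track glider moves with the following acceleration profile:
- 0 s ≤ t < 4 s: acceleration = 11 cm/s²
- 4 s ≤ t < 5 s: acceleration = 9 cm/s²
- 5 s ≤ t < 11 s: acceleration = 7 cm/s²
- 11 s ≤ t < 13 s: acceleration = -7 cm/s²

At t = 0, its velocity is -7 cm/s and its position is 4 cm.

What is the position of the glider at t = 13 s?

On each constant-a segment, Δv = aΔt and Δx = v₀Δt + ½aΔt²; chain segment to segment.
0–4 s: v starts -7 cm/s; Δx = -7·4 + ½·11·4² = 60 cm; v ends 37 cm/s.
4–5 s: v starts 37 cm/s; Δx = 37·1 + ½·9·1² = 41.5 cm; v ends 46 cm/s.
5–11 s: v starts 46 cm/s; Δx = 46·6 + ½·7·6² = 402 cm; v ends 88 cm/s.
11–13 s: v starts 88 cm/s; Δx = 88·2 + ½·-7·2² = 162 cm; v ends 74 cm/s.
x(13) = 4 + Σ Δx = 669.5 cm.

669.5 cm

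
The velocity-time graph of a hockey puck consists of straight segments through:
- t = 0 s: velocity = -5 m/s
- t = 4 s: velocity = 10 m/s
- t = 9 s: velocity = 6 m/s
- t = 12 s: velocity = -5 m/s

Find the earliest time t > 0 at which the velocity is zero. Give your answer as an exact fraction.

t = 4/3 s

v changes sign on 0–4 s (from -5 to 10); the graph is linear there, so v = 0 at t = 0 + (5)·(4 − 0)/(10 − -5) = 4/3 s.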